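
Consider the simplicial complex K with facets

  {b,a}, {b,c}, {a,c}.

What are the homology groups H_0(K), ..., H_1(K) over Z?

H_0 = Z,  H_1 = Z.

Take the total order a < b < c on the vertex set. Then K (dimension 1) consists of the simplices:

  0-simplices (3): a, b, c
  1-simplices (3): ab, ac, bc

so the chain groups are C_0 ≅ Z^3, C_1 ≅ Z^3.

Boundary ∂_1: C_1 → C_0 maps an edge to its endpoints' difference, ∂[p,q] = q − p.
As a 3×3 matrix over Z this has rank 2, with invariant factors (1,1).

Reading off H_k = ker ∂_k / im ∂_{k+1}:

  H_0: rank C_0 − rank ∂_1 = 3 − 2 = 1, and the invariant factors of ∂_1 are all 1, so H_0 ≅ Z.
  H_1: rank ker ∂_1 − rank ∂_2 = (3 − 2) − 0 = 1, and there is no ∂_2, so H_1 ≅ Z.

(K is a triangulation of the circle S^1.)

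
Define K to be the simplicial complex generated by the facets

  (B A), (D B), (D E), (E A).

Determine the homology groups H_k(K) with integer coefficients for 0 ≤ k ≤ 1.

H_0 ≅ Z,  H_1 ≅ Z.

Fix the vertex order A < B < D < E and write every simplex with vertices in increasing order. Then dim K = 1 and the simplices of K are:

  0-simplices (4): A, B, D, E
  1-simplices (4): AB, AE, BD, DE

giving chain groups C_0 ≅ Z^4, C_1 ≅ Z^4.

The boundary map ∂_1: C_1 → C_0 is given by ∂[p,q] = [q] − [p]. For instance
  ∂AB = B − A.
The resulting 4×4 matrix has rank 3, and its Smith normal form has invariant factors (1,1,1).

Now H_k = ker ∂_k / im ∂_{k+1}, so:

  H_0: rank C_0 − rank ∂_1 = 4 − 3 = 1, and the invariant factors of ∂_1 are all 1, so H_0 ≅ Z.
  H_1: rank ker ∂_1 − rank ∂_2 = (4 − 3) − 0 = 1, and there is no ∂_2, so H_1 ≅ Z.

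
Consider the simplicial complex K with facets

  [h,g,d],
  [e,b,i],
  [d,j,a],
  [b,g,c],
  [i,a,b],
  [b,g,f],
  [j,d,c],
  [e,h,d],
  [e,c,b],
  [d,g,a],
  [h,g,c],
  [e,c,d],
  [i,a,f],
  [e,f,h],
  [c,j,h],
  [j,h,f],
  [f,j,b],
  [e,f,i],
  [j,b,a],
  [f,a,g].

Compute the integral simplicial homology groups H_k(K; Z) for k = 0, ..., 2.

Fix the vertex order a < b < c < d < e < f < g < h < i < j and write every simplex with vertices in increasing order. Then dim K = 2 and the simplices of K are:

  0-simplices (10): a, b, c, d, e, f, g, h, i, j
  1-simplices (30): ab, ad, af, ag, ai, aj, bc, be, bf, bg, bi, bj, cd, ce, cg, ch, cj, de, dg, dh, dj, ef, eh, ei, fg, fh, fi, fj, gh, hj
  2-simplices (20): abi, abj, adg, adj, afg, afi, bce, bcg, bei, bfg, bfj, cde, cdj, cgh, chj, deh, dgh, efh, efi, fhj

giving chain groups C_0 ≅ Z^10, C_1 ≅ Z^30, C_2 ≅ Z^20.

∂_1: C_1 → C_0 maps an edge to its endpoints' difference, ∂[p,q] = q − p.
The resulting 10×30 matrix has rank 9, and its Smith normal form has invariant factors (1,1,1,1,1,1,1,1,1).

∂_2: C_2 → C_1 sends each 2-simplex [p,q,r] to [q,r] − [p,r] + [p,q]. For instance
  ∂efh = fh − eh + ef,
  ∂cde = de − ce + cd.
The 30×20 boundary matrix has rank 20 and Smith normal form diag(1,1,1,1,1,1,1,1,1,1,1,1,1,1,1,1,1,1,1,2).

Reading off H_k = ker ∂_k / im ∂_{k+1}:

  H_0: rank C_0 − rank ∂_1 = 10 − 9 = 1, and the invariant factors of ∂_1 are all 1, so H_0 = Z.
  H_1: rank ker ∂_1 − rank ∂_2 = (30 − 9) − 20 = 1, and ∂_2 has invariant factor 2 > 1, so H_1 = Z ⊕ Z/2.
  H_2: rank ker ∂_2 − rank ∂_3 = (20 − 20) − 0 = 0, and there is no ∂_3, so H_2 = 0.

H_0 = Z,  H_1 = Z ⊕ Z/2,  H_2 = 0.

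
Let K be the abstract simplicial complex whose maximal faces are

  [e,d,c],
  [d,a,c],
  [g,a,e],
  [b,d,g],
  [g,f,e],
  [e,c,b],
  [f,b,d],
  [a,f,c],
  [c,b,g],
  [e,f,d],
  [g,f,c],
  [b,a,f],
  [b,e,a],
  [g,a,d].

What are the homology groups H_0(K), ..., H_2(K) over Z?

H_0 = Z,  H_1 = Z^2,  H_2 = Z.

Fix the vertex order a < b < c < d < e < f < g and write every simplex with vertices in increasing order. Then dim K = 2 and the simplices of K are:

  0-simplices (7): a, b, c, d, e, f, g
  1-simplices (21): ab, ac, ad, ae, af, ag, bc, bd, be, bf, bg, cd, ce, cf, cg, de, df, dg, ef, eg, fg
  2-simplices (14): abe, abf, acd, acf, adg, aeg, bce, bcg, bdf, bdg, cde, cfg, def, efg

so the chain groups are C_0 ≅ Z^7, C_1 ≅ Z^21, C_2 ≅ Z^14.

Boundary ∂_1: C_1 → C_0 maps an edge to its endpoints' difference, ∂[p,q] = q − p.
As a 7×21 matrix over Z this has rank 6, with invariant factors (1,1,1,1,1,1).

∂_2: C_2 → C_1 acts by ∂[p,q,r] = [q,r] − [p,r] + [p,q]. For instance
  ∂cfg = fg − cg + cf,
  ∂cde = de − ce + cd.
The 21×14 boundary matrix has rank 13 and Smith normal form diag(1,1,1,1,1,1,1,1,1,1,1,1,1).

Computing H_k = (kernel of ∂_k) / (image of ∂_{k+1}):

  H_0: rank C_0 − rank ∂_1 = 7 − 6 = 1, and the invariant factors of ∂_1 are all 1, so H_0 ≅ Z.
  H_1: rank ker ∂_1 − rank ∂_2 = (21 − 6) − 13 = 2, and the invariant factors of ∂_2 are all 1, so H_1 ≅ Z^2.
  H_2: rank ker ∂_2 − rank ∂_3 = (14 − 13) − 0 = 1, and there is no ∂_3, so H_2 ≅ Z.

(K is a triangulation of the torus T^2.)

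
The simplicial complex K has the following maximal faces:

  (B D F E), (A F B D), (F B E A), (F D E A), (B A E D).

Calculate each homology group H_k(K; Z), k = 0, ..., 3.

Fix the vertex order A < B < D < E < F and write every simplex with vertices in increasing order. Then dim K = 3 and the simplices of K are:

  0-simplices (5): A, B, D, E, F
  1-simplices (10): AB, AD, AE, AF, BD, BE, BF, DE, DF, EF
  2-simplices (10): ABD, ABE, ABF, ADE, ADF, AEF, BDE, BDF, BEF, DEF
  3-simplices (5): ABDE, ABDF, ABEF, ADEF, BDEF

so the chain groups are C_0 ≅ Z^5, C_1 ≅ Z^10, C_2 ≅ Z^10, C_3 ≅ Z^5.

Boundary ∂_1: C_1 → C_0 sends each edge [p,q] (with p < q) to q − p. For instance
  ∂BF = F − B.
This gives a 5×10 integer matrix of rank 4; reducing to Smith normal form yields diagonal entries (1,1,1,1).

The boundary map ∂_2: C_2 → C_1 acts by ∂[p,q,r] = [q,r] − [p,r] + [p,q]. For instance
  ∂BDF = DF − BF + BD,
  ∂ADF = DF − AF + AD.
This gives a 10×10 integer matrix of rank 6; reducing to Smith normal form yields diagonal entries (1,1,1,1,1,1).

Boundary ∂_3: C_3 → C_2 sends each 3-simplex σ to the alternating sum Σ_i (−1)^i (σ with its i-th vertex removed). For instance
  ∂ABDE = BDE − ADE + ABE − ABD,
  ∂BDEF = DEF − BEF + BDF − BDE.
The resulting 10×5 matrix has rank 4, and its Smith normal form has invariant factors (1,1,1,1).

Now H_k = ker ∂_k / im ∂_{k+1}, so:

  H_0: rank C_0 − rank ∂_1 = 5 − 4 = 1, and the invariant factors of ∂_1 are all 1, so H_0 ≅ Z.
  H_1: rank ker ∂_1 − rank ∂_2 = (10 − 4) − 6 = 0, and the invariant factors of ∂_2 are all 1, so H_1 ≅ 0.
  H_2: rank ker ∂_2 − rank ∂_3 = (10 − 6) − 4 = 0, and the invariant factors of ∂_3 are all 1, so H_2 ≅ 0.
  H_3: rank ker ∂_3 − rank ∂_4 = (5 − 4) − 0 = 1, and there is no ∂_4, so H_3 ≅ Z.

H_0 ≅ Z,  H_1 = 0,  H_2 = 0,  H_3 ≅ Z.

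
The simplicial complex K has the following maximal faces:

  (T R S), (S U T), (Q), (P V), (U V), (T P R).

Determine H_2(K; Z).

K has 7 vertices, 9 edges, 3 triangles.
rank ∂_2 = 3, rank ∂_3 = 0 ⇒ b_2 = 3 − 3 − 0 = 0. So H_2 = 0.

H_2 = 0.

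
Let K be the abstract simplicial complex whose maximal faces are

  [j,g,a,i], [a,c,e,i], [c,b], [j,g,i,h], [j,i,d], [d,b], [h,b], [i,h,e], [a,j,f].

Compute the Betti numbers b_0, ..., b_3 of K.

Take the total order a < b < c < d < e < f < g < h < i < j on the vertex set. Then K (dimension 3) consists of the simplices:

  0-simplices (10): a, b, c, d, e, f, g, h, i, j
  1-simplices (22): ac, ae, af, ag, ai, aj, bc, bd, bh, ce, ci, di, dj, eh, ei, fj, gh, gi, gj, hi, hj, ij
  2-simplices (14): ace, aci, aei, afj, agi, agj, aij, cei, dij, ehi, ghi, ghj, gij, hij
  3-simplices (3): acei, agij, ghij

giving chain groups C_0 ≅ Z^10, C_1 ≅ Z^22, C_2 ≅ Z^14, C_3 ≅ Z^3.

Boundary ∂_1: C_1 → C_0 is given by ∂[p,q] = [q] − [p]. For instance
  ∂hj = j − h.
The resulting 10×22 matrix has rank 9, and its Smith normal form has invariant factors (1,1,1,1,1,1,1,1,1).

Boundary ∂_2: C_2 → C_1 acts by ∂[p,q,r] = [q,r] − [p,r] + [p,q]. For instance
  ∂aij = ij − aj + ai,
  ∂agi = gi − ai + ag.
The resulting 22×14 matrix has rank 11, and its Smith normal form has invariant factors (1,1,1,1,1,1,1,1,1,1,1).

Boundary ∂_3: C_3 → C_2 sends each 3-simplex σ to the alternating sum Σ_i (−1)^i (σ with its i-th vertex removed). For instance
  ∂ghij = hij − gij + ghj − ghi,
  ∂acei = cei − aei + aci − ace.
The 14×3 boundary matrix has rank 3 and Smith normal form diag(1,1,1).

From H_k ≅ ker(∂_k) / im(∂_{k+1}) we obtain:

  H_0: rank C_0 − rank ∂_1 = 10 − 9 = 1, and the invariant factors of ∂_1 are all 1, so H_0 ≅ Z.
  H_1: rank ker ∂_1 − rank ∂_2 = (22 − 9) − 11 = 2, and the invariant factors of ∂_2 are all 1, so H_1 ≅ Z^2.
  H_2: rank ker ∂_2 − rank ∂_3 = (14 − 11) − 3 = 0, and the invariant factors of ∂_3 are all 1, so H_2 ≅ 0.
  H_3: rank ker ∂_3 − rank ∂_4 = (3 − 3) − 0 = 0, and there is no ∂_4, so H_3 ≅ 0.

As a check, the Euler characteristic is 10 − 22 + 14 − 3 = -1, which agrees with 1 − 2 + 0 − 0 = -1.

Hence the Betti numbers are b_0 = 1, b_1 = 2, b_2 = 0, b_3 = 0.

b_0 = 1, b_1 = 2, b_2 = 0, b_3 = 0.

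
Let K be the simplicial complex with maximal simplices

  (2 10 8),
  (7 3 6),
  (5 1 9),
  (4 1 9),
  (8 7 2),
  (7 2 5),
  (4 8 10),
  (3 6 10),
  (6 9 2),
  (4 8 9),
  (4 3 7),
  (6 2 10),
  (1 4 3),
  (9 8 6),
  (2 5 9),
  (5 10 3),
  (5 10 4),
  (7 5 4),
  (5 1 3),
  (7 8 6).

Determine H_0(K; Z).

H_0 = Z.

Order the vertices as 1 < 2 < 3 < 4 < 5 < 6 < 7 < 8 < 9 < 10. Listing each simplex with vertices in this order, K has dimension 2 with simplices:

  0-simplices (10): [1], [2], [3], [4], [5], [6], [7], [8], [9], [10]
  1-simplices (30): (30 of them)
  2-simplices (20): (20 of them)

Hence C_0 ≅ Z^10, C_1 ≅ Z^30, C_2 ≅ Z^20.

The boundary map ∂_1: C_1 → C_0 is given by ∂[p,q] = [q] − [p]. For instance
  ∂[6,8] = [8] − [6].
The resulting 10×30 matrix has rank 9, and its Smith normal form has invariant factors (1,1,1,1,1,1,1,1,1).

Boundary ∂_2: C_2 → C_1 sends each 2-simplex [p,q,r] to [q,r] − [p,r] + [p,q]. For instance
  ∂[2,8,10] = [8,10] − [2,10] + [2,8],
  ∂[6,7,8] = [7,8] − [6,8] + [6,7].
The 30×20 boundary matrix has rank 20 and Smith normal form diag(1,1,1,1,1,1,1,1,1,1,1,1,1,1,1,1,1,1,1,2).

Reading off H_k = ker ∂_k / im ∂_{k+1}:

  H_0: rank C_0 − rank ∂_1 = 10 − 9 = 1, and the invariant factors of ∂_1 are all 1, so H_0 ≅ Z.

(K is a triangulation of the Klein bottle.)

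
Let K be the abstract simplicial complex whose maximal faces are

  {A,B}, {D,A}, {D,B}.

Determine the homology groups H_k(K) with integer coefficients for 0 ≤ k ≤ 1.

Take the total order A < B < D on the vertex set. Then K (dimension 1) consists of the simplices:

  0-simplices (3): A, B, D
  1-simplices (3): AB, AD, BD

giving chain groups C_0 ≅ Z^3, C_1 ≅ Z^3.

∂_1: C_1 → C_0 is given by ∂[p,q] = [q] − [p]. For instance
  ∂AD = D − A.
The 3×3 boundary matrix has rank 2 and Smith normal form diag(1,1).

Computing H_k = (kernel of ∂_k) / (image of ∂_{k+1}):

  H_0: rank C_0 − rank ∂_1 = 3 − 2 = 1, and the invariant factors of ∂_1 are all 1, so H_0 = Z.
  H_1: rank ker ∂_1 − rank ∂_2 = (3 − 2) − 0 = 1, and there is no ∂_2, so H_1 = Z.

H_0 = Z,  H_1 = Z.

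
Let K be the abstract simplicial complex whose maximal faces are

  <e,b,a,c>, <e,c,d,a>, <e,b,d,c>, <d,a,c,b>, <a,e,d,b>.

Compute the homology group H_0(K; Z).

We work with the vertex ordering a < b < c < d < e. The simplices of K, each written with vertices in increasing order, are:

  0-simplices (5): a, b, c, d, e
  1-simplices (10): ab, ac, ad, ae, bc, bd, be, cd, ce, de
  2-simplices (10): abc, abd, abe, acd, ace, ade, bcd, bce, bde, cde
  3-simplices (5): abcd, abce, abde, acde, bcde

so the chain groups are C_0 ≅ Z^5, C_1 ≅ Z^10, C_2 ≅ Z^10, C_3 ≅ Z^5.

The boundary map ∂_1: C_1 → C_0 maps an edge to its endpoints' difference, ∂[p,q] = q − p. For instance
  ∂ce = e − c.
As a 5×10 matrix over Z this has rank 4, with invariant factors (1,1,1,1).

The boundary map ∂_2: C_2 → C_1 maps a triangle to the signed sum of its edges. For instance
  ∂bcd = cd − bd + bc,
  ∂abd = bd − ad + ab.
This gives a 10×10 integer matrix of rank 6; reducing to Smith normal form yields diagonal entries (1,1,1,1,1,1).

∂_3: C_3 → C_2 sends each 3-simplex σ to the alternating sum Σ_i (−1)^i (σ with its i-th vertex removed). For instance
  ∂bcde = cde − bde + bce − bcd,
  ∂abde = bde − ade + abe − abd.
This gives a 10×5 integer matrix of rank 4; reducing to Smith normal form yields diagonal entries (1,1,1,1).

Computing H_k = (kernel of ∂_k) / (image of ∂_{k+1}):

  H_0: rank C_0 − rank ∂_1 = 5 − 4 = 1, and the invariant factors of ∂_1 are all 1, so H_0 = Z.

H_0 = Z.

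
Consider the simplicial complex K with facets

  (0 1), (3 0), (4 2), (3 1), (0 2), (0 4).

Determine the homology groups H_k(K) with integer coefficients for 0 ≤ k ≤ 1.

H_0 ≅ Z,  H_1 ≅ Z^2.

K has 5 vertices, 6 edges.
rank ∂_0 = 0, rank ∂_1 = 4 ⇒ b_0 = 5 − 0 − 4 = 1; all invariant factors of ∂_1 are 1 so no torsion. So H_0 = Z.
rank ∂_1 = 4, rank ∂_2 = 0 ⇒ b_1 = 6 − 4 − 0 = 2. So H_1 = Z^2.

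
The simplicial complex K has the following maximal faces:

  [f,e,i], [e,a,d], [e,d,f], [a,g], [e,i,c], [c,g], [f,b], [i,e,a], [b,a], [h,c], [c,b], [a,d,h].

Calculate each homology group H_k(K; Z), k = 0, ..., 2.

We work with the vertex ordering a < b < c < d < e < f < g < h < i. The simplices of K, each written with vertices in increasing order, are:

  0-simplices (9): a, b, c, d, e, f, g, h, i
  1-simplices (18): ab, ad, ae, ag, ah, ai, bc, bf, ce, cg, ch, ci, de, df, dh, ef, ei, fi
  2-simplices (6): ade, adh, aei, cei, def, efi

Hence C_0 ≅ Z^9, C_1 ≅ Z^18, C_2 ≅ Z^6.

Boundary ∂_1: C_1 → C_0 is given by ∂[p,q] = [q] − [p].
The resulting 9×18 matrix has rank 8, and its Smith normal form has invariant factors (1,1,1,1,1,1,1,1).

Boundary ∂_2: C_2 → C_1 sends each 2-simplex [p,q,r] to [q,r] − [p,r] + [p,q]. For instance
  ∂def = ef − df + de,
  ∂efi = fi − ei + ef.
The 18×6 boundary matrix has rank 6 and Smith normal form diag(1,1,1,1,1,1).

Computing H_k = (kernel of ∂_k) / (image of ∂_{k+1}):

  H_0: rank C_0 − rank ∂_1 = 9 − 8 = 1, and the invariant factors of ∂_1 are all 1, so H_0 = Z.
  H_1: rank ker ∂_1 − rank ∂_2 = (18 − 8) − 6 = 4, and the invariant factors of ∂_2 are all 1, so H_1 = Z^4.
  H_2: rank ker ∂_2 − rank ∂_3 = (6 − 6) − 0 = 0, and there is no ∂_3, so H_2 = 0.

H_0 = Z,  H_1 = Z^4,  H_2 = 0.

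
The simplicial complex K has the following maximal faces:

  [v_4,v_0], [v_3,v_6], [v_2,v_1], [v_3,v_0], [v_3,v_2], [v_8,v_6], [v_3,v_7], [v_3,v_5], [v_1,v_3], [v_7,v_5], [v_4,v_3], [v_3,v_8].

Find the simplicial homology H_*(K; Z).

H_0 ≅ Z,  H_1 ≅ Z^4.

Fix the vertex order v_0 < v_1 < v_2 < v_3 < v_4 < v_5 < v_6 < v_7 < v_8 and write every simplex with vertices in increasing order. Then dim K = 1 and the simplices of K are:

  0-simplices (9): [v_0], [v_1], [v_2], [v_3], [v_4], [v_5], [v_6], [v_7], [v_8]
  1-simplices (12): [v_0,v_3], [v_0,v_4], [v_1,v_2], [v_1,v_3], [v_2,v_3], [v_3,v_4], [v_3,v_5], [v_3,v_6], [v_3,v_7], [v_3,v_8], [v_5,v_7], [v_6,v_8]

so the chain groups are C_0 ≅ Z^9, C_1 ≅ Z^12.

Boundary ∂_1: C_1 → C_0 maps an edge to its endpoints' difference, ∂[p,q] = q − p. For instance
  ∂[v_3,v_8] = [v_8] − [v_3].
This gives a 9×12 integer matrix of rank 8; reducing to Smith normal form yields diagonal entries (1,1,1,1,1,1,1,1).

From H_k ≅ ker(∂_k) / im(∂_{k+1}) we obtain:

  H_0: rank C_0 − rank ∂_1 = 9 − 8 = 1, and the invariant factors of ∂_1 are all 1, so H_0 = Z.
  H_1: rank ker ∂_1 − rank ∂_2 = (12 − 8) − 0 = 4, and there is no ∂_2, so H_1 = Z^4.

As a check, the Euler characteristic is 9 − 12 = -3, which agrees with 1 − 4 = -3.
(K is a triangulation of a wedge of 4 circles.)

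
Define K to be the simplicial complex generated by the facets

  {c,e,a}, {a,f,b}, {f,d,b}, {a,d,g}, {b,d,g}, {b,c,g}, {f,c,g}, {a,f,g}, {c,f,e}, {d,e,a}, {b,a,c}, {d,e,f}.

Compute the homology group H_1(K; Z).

H_1 = Z/2.

Take the total order a < b < c < d < e < f < g on the vertex set. Then K (dimension 2) consists of the simplices:

  0-simplices (7): a, b, c, d, e, f, g
  1-simplices (18): ab, ac, ad, ae, af, ag, bc, bd, bf, bg, ce, cf, cg, de, df, dg, ef, fg
  2-simplices (12): abc, abf, ace, ade, adg, afg, bcg, bdf, bdg, cef, cfg, def

giving chain groups C_0 ≅ Z^7, C_1 ≅ Z^18, C_2 ≅ Z^12.

The boundary map ∂_1: C_1 → C_0 is given by ∂[p,q] = [q] − [p]. For instance
  ∂cg = g − c.
The 7×18 boundary matrix has rank 6 and Smith normal form diag(1,1,1,1,1,1).

The boundary map ∂_2: C_2 → C_1 maps a triangle to the signed sum of its edges. For instance
  ∂bcg = cg − bg + bc,
  ∂bdg = dg − bg + bd.
The 18×12 boundary matrix has rank 12 and Smith normal form diag(1,1,1,1,1,1,1,1,1,1,1,2).

Now H_k = ker ∂_k / im ∂_{k+1}, so:

  H_1: rank ker ∂_1 − rank ∂_2 = (18 − 6) − 12 = 0, and ∂_2 has invariant factor 2 > 1, so H_1 = Z/2.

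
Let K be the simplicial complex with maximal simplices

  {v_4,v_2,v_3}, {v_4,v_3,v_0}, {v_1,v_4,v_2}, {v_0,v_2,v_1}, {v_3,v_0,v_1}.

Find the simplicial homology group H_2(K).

H_2 = 0.

Fix the vertex order v_0 < v_1 < v_2 < v_3 < v_4 and write every simplex with vertices in increasing order. Then dim K = 2 and the simplices of K are:

  0-simplices (5): [v_0], [v_1], [v_2], [v_3], [v_4]
  1-simplices (10): [v_0,v_1], [v_0,v_2], [v_0,v_3], [v_0,v_4], [v_1,v_2], [v_1,v_3], [v_1,v_4], [v_2,v_3], [v_2,v_4], [v_3,v_4]
  2-simplices (5): [v_0,v_1,v_2], [v_0,v_1,v_3], [v_0,v_3,v_4], [v_1,v_2,v_4], [v_2,v_3,v_4]

giving chain groups C_0 ≅ Z^5, C_1 ≅ Z^10, C_2 ≅ Z^5.

∂_1: C_1 → C_0 sends each edge [p,q] (with p < q) to q − p. For instance
  ∂[v_0,v_3] = [v_3] − [v_0].
The resulting 5×10 matrix has rank 4, and its Smith normal form has invariant factors (1,1,1,1).

Boundary ∂_2: C_2 → C_1 acts by ∂[p,q,r] = [q,r] − [p,r] + [p,q]. For instance
  ∂[v_0,v_1,v_3] = [v_1,v_3] − [v_0,v_3] + [v_0,v_1],
  ∂[v_0,v_3,v_4] = [v_3,v_4] − [v_0,v_4] + [v_0,v_3].
The resulting 10×5 matrix has rank 5, and its Smith normal form has invariant factors (1,1,1,1,1).

Computing H_k = (kernel of ∂_k) / (image of ∂_{k+1}):

  H_2: rank ker ∂_2 − rank ∂_3 = (5 − 5) − 0 = 0, and there is no ∂_3, so H_2 = 0.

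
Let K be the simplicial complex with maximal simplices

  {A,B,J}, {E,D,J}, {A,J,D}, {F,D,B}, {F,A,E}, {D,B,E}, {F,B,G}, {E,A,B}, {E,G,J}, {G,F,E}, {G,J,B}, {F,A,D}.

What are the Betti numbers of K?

b_0 = 1, b_1 = 0, b_2 = 0.

We work with the vertex ordering A < B < D < E < F < G < J. The simplices of K, each written with vertices in increasing order, are:

  0-simplices (7): A, B, D, E, F, G, J
  1-simplices (18): AB, AD, AE, AF, AJ, BD, BE, BF, BG, BJ, DE, DF, DJ, EF, EG, EJ, FG, GJ
  2-simplices (12): ABE, ABJ, ADF, ADJ, AEF, BDE, BDF, BFG, BGJ, DEJ, EFG, EGJ

giving chain groups C_0 ≅ Z^7, C_1 ≅ Z^18, C_2 ≅ Z^12.

∂_1: C_1 → C_0 sends each edge [p,q] (with p < q) to q − p. For instance
  ∂EG = G − E.
The resulting 7×18 matrix has rank 6, and its Smith normal form has invariant factors (1,1,1,1,1,1).

∂_2: C_2 → C_1 maps a triangle to the signed sum of its edges. For instance
  ∂DEJ = EJ − DJ + DE,
  ∂ADF = DF − AF + AD.
The 18×12 boundary matrix has rank 12 and Smith normal form diag(1,1,1,1,1,1,1,1,1,1,1,2).

Computing H_k = (kernel of ∂_k) / (image of ∂_{k+1}):

  H_0: rank C_0 − rank ∂_1 = 7 − 6 = 1, and the invariant factors of ∂_1 are all 1, so H_0 ≅ Z.
  H_1: rank ker ∂_1 − rank ∂_2 = (18 − 6) − 12 = 0, and ∂_2 has invariant factor 2 > 1, so H_1 ≅ Z/2.
  H_2: rank ker ∂_2 − rank ∂_3 = (12 − 12) − 0 = 0, and there is no ∂_3, so H_2 ≅ 0.

(K is a triangulation of the real projective plane RP^2.)

Hence the Betti numbers are b_0 = 1, b_1 = 0, b_2 = 0.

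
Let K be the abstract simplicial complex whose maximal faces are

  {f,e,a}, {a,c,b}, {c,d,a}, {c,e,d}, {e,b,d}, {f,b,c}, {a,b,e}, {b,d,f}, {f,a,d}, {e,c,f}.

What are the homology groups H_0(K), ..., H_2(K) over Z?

Order the vertices as a < b < c < d < e < f. Listing each simplex with vertices in this order, K has dimension 2 with simplices:

  0-simplices (6): a, b, c, d, e, f
  1-simplices (15): ab, ac, ad, ae, af, bc, bd, be, bf, cd, ce, cf, de, df, ef
  2-simplices (10): abc, abe, acd, adf, aef, bcf, bde, bdf, cde, cef

so the chain groups are C_0 ≅ Z^6, C_1 ≅ Z^15, C_2 ≅ Z^10.

Boundary ∂_1: C_1 → C_0 is given by ∂[p,q] = [q] − [p]. For instance
  ∂bd = d − b.
The 6×15 boundary matrix has rank 5 and Smith normal form diag(1,1,1,1,1).

The boundary map ∂_2: C_2 → C_1 sends each 2-simplex [p,q,r] to [q,r] − [p,r] + [p,q]. For instance
  ∂bdf = df − bf + bd,
  ∂bcf = cf − bf + bc.
The 15×10 boundary matrix has rank 10 and Smith normal form diag(1,1,1,1,1,1,1,1,1,2).

Now H_k = ker ∂_k / im ∂_{k+1}, so:

  H_0: rank C_0 − rank ∂_1 = 6 − 5 = 1, and the invariant factors of ∂_1 are all 1, so H_0 ≅ Z.
  H_1: rank ker ∂_1 − rank ∂_2 = (15 − 5) − 10 = 0, and ∂_2 has invariant factor 2 > 1, so H_1 ≅ Z_2.
  H_2: rank ker ∂_2 − rank ∂_3 = (10 − 10) − 0 = 0, and there is no ∂_3, so H_2 ≅ 0.

(K is a triangulation of the real projective plane RP^2.)

H_0 ≅ Z,  H_1 ≅ Z_2,  H_2 = 0.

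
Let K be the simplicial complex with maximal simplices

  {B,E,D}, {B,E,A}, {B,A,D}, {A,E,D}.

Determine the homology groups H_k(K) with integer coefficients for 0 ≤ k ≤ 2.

H_0 ≅ Z,  H_1 = 0,  H_2 ≅ Z.

K has 4 vertices, 6 edges, 4 triangles.
rank ∂_0 = 0, rank ∂_1 = 3 ⇒ b_0 = 4 − 0 − 3 = 1; all invariant factors of ∂_1 are 1 so no torsion. So H_0 = Z.
rank ∂_1 = 3, rank ∂_2 = 3 ⇒ b_1 = 6 − 3 − 3 = 0; all invariant factors of ∂_2 are 1 so no torsion. So H_1 = 0.
rank ∂_2 = 3, rank ∂_3 = 0 ⇒ b_2 = 4 − 3 − 0 = 1. So H_2 = Z.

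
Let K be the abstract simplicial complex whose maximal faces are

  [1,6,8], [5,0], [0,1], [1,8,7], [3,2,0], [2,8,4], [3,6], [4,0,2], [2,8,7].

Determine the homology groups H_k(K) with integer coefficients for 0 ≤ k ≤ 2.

H_0 = Z,  H_1 = Z^2,  H_2 = 0.

K has 9 vertices, 16 edges, 6 triangles.
rank ∂_0 = 0, rank ∂_1 = 8 ⇒ b_0 = 9 − 0 − 8 = 1; all invariant factors of ∂_1 are 1 so no torsion. So H_0 ≅ Z.
rank ∂_1 = 8, rank ∂_2 = 6 ⇒ b_1 = 16 − 8 − 6 = 2; all invariant factors of ∂_2 are 1 so no torsion. So H_1 ≅ Z^2.
rank ∂_2 = 6, rank ∂_3 = 0 ⇒ b_2 = 6 − 6 − 0 = 0. So H_2 ≅ 0.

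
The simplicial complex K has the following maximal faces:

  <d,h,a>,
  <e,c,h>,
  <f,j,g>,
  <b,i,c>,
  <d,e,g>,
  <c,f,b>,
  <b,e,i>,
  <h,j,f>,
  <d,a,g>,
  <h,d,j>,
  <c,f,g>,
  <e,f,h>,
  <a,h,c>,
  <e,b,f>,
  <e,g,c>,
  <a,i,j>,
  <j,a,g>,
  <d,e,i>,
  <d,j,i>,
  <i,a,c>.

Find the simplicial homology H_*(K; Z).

K has 10 vertices, 30 edges, 20 triangles.
rank ∂_0 = 0, rank ∂_1 = 9 ⇒ b_0 = 10 − 0 − 9 = 1; all invariant factors of ∂_1 are 1 so no torsion. So H_0 = Z.
rank ∂_1 = 9, rank ∂_2 = 20 ⇒ b_1 = 30 − 9 − 20 = 1; ∂_2 has invariant factor(s) [2] giving torsion. So H_1 = Z ⊕ Z/2.
rank ∂_2 = 20, rank ∂_3 = 0 ⇒ b_2 = 20 − 20 − 0 = 0. So H_2 = 0.

H_0 ≅ Z,  H_1 ≅ Z ⊕ Z/2,  H_2 = 0.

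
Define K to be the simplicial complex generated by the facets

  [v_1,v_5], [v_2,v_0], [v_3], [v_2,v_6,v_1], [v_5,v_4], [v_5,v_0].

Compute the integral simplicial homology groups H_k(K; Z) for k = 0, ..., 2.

H_0 = Z^2,  H_1 = Z,  H_2 = 0.

We work with the vertex ordering v_0 < v_1 < v_2 < v_3 < v_4 < v_5 < v_6. The simplices of K, each written with vertices in increasing order, are:

  0-simplices (7): [v_0], [v_1], [v_2], [v_3], [v_4], [v_5], [v_6]
  1-simplices (7): [v_0,v_2], [v_0,v_5], [v_1,v_2], [v_1,v_5], [v_1,v_6], [v_2,v_6], [v_4,v_5]
  2-simplices (1): [v_1,v_2,v_6]

so the chain groups are C_0 ≅ Z^7, C_1 ≅ Z^7, C_2 ≅ Z^1.

∂_1: C_1 → C_0 maps an edge to its endpoints' difference, ∂[p,q] = q − p.
The 7×7 boundary matrix has rank 5 and Smith normal form diag(1,1,1,1,1).

Boundary ∂_2: C_2 → C_1 sends each 2-simplex [p,q,r] to [q,r] − [p,r] + [p,q]. For instance
  ∂[v_1,v_2,v_6] = [v_2,v_6] − [v_1,v_6] + [v_1,v_2].
This gives a 7×1 integer matrix of rank 1; reducing to Smith normal form yields diagonal entries (1).

From H_k ≅ ker(∂_k) / im(∂_{k+1}) we obtain:

  H_0: rank C_0 − rank ∂_1 = 7 − 5 = 2, and the invariant factors of ∂_1 are all 1, so H_0 = Z^2.
  H_1: rank ker ∂_1 − rank ∂_2 = (7 − 5) − 1 = 1, and the invariant factors of ∂_2 are all 1, so H_1 = Z.
  H_2: rank ker ∂_2 − rank ∂_3 = (1 − 1) − 0 = 0, and there is no ∂_3, so H_2 = 0.

As a check, the Euler characteristic is 7 − 7 + 1 = 1, which agrees with 2 − 1 + 0 = 1.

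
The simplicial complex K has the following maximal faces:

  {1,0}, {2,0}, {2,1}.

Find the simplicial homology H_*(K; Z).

H_0 ≅ Z,  H_1 ≅ Z.

Fix the vertex order 0 < 1 < 2 and write every simplex with vertices in increasing order. Then dim K = 1 and the simplices of K are:

  0-simplices (3): [0], [1], [2]
  1-simplices (3): [0,1], [0,2], [1,2]

giving chain groups C_0 ≅ Z^3, C_1 ≅ Z^3.

The boundary map ∂_1: C_1 → C_0 sends each edge [p,q] (with p < q) to q − p.
The resulting 3×3 matrix has rank 2, and its Smith normal form has invariant factors (1,1).

Reading off H_k = ker ∂_k / im ∂_{k+1}:

  H_0: rank C_0 − rank ∂_1 = 3 − 2 = 1, and the invariant factors of ∂_1 are all 1, so H_0 = Z.
  H_1: rank ker ∂_1 − rank ∂_2 = (3 − 2) − 0 = 1, and there is no ∂_2, so H_1 = Z.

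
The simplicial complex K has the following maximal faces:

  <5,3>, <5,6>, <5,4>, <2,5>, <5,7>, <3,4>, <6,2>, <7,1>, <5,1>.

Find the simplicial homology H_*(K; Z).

H_0 = Z,  H_1 = Z^3.

We work with the vertex ordering 1 < 2 < 3 < 4 < 5 < 6 < 7. The simplices of K, each written with vertices in increasing order, are:

  0-simplices (7): [1], [2], [3], [4], [5], [6], [7]
  1-simplices (9): [1,5], [1,7], [2,5], [2,6], [3,4], [3,5], [4,5], [5,6], [5,7]

giving chain groups C_0 ≅ Z^7, C_1 ≅ Z^9.

Boundary ∂_1: C_1 → C_0 sends each edge [p,q] (with p < q) to q − p. For instance
  ∂[3,4] = [4] − [3].
The resulting 7×9 matrix has rank 6, and its Smith normal form has invariant factors (1,1,1,1,1,1).

Computing H_k = (kernel of ∂_k) / (image of ∂_{k+1}):

  H_0: rank C_0 − rank ∂_1 = 7 − 6 = 1, and the invariant factors of ∂_1 are all 1, so H_0 ≅ Z.
  H_1: rank ker ∂_1 − rank ∂_2 = (9 − 6) − 0 = 3, and there is no ∂_2, so H_1 ≅ Z^3.

(K is a triangulation of a wedge of 3 circles.)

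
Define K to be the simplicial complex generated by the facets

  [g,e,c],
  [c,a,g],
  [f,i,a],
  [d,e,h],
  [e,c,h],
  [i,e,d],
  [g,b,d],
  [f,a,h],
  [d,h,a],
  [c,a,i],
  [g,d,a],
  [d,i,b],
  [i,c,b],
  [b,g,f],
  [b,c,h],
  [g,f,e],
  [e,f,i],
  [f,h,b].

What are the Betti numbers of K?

We work with the vertex ordering a < b < c < d < e < f < g < h < i. The simplices of K, each written with vertices in increasing order, are:

  0-simplices (9): a, b, c, d, e, f, g, h, i
  1-simplices (27): ac, ad, af, ag, ah, ai, bc, bd, bf, bg, bh, bi, ce, cg, ch, ci, de, dg, dh, di, ef, eg, eh, ei, fg, fh, fi
  2-simplices (18): acg, aci, adg, adh, afh, afi, bch, bci, bdg, bdi, bfg, bfh, ceg, ceh, deh, dei, efg, efi

giving chain groups C_0 ≅ Z^9, C_1 ≅ Z^27, C_2 ≅ Z^18.

The boundary map ∂_1: C_1 → C_0 is given by ∂[p,q] = [q] − [p].
The resulting 9×27 matrix has rank 8, and its Smith normal form has invariant factors (1,1,1,1,1,1,1,1).

Boundary ∂_2: C_2 → C_1 acts by ∂[p,q,r] = [q,r] − [p,r] + [p,q]. For instance
  ∂aci = ci − ai + ac,
  ∂ceh = eh − ch + ce.
This gives a 27×18 integer matrix of rank 17; reducing to Smith normal form yields diagonal entries (1,1,1,1,1,1,1,1,1,1,1,1,1,1,1,1,1).

Reading off H_k = ker ∂_k / im ∂_{k+1}:

  H_0: rank C_0 − rank ∂_1 = 9 − 8 = 1, and the invariant factors of ∂_1 are all 1, so H_0 ≅ Z.
  H_1: rank ker ∂_1 − rank ∂_2 = (27 − 8) − 17 = 2, and the invariant factors of ∂_2 are all 1, so H_1 ≅ Z^2.
  H_2: rank ker ∂_2 − rank ∂_3 = (18 − 17) − 0 = 1, and there is no ∂_3, so H_2 ≅ Z.

Hence the Betti numbers are b_0 = 1, b_1 = 2, b_2 = 1.

b_0 = 1, b_1 = 2, b_2 = 1.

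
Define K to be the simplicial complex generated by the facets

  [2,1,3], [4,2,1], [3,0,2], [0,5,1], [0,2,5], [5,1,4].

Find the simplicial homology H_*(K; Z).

Take the total order 0 < 1 < 2 < 3 < 4 < 5 on the vertex set. Then K (dimension 2) consists of the simplices:

  0-simplices (6): [0], [1], [2], [3], [4], [5]
  1-simplices (12): [0,1], [0,2], [0,3], [0,5], [1,2], [1,3], [1,4], [1,5], [2,3], [2,4], [2,5], [4,5]
  2-simplices (6): [0,1,5], [0,2,3], [0,2,5], [1,2,3], [1,2,4], [1,4,5]

Hence C_0 ≅ Z^6, C_1 ≅ Z^12, C_2 ≅ Z^6.

∂_1: C_1 → C_0 sends each edge [p,q] (with p < q) to q − p.
As a 6×12 matrix over Z this has rank 5, with invariant factors (1,1,1,1,1).

∂_2: C_2 → C_1 sends each 2-simplex [p,q,r] to [q,r] − [p,r] + [p,q]. For instance
  ∂[1,2,4] = [2,4] − [1,4] + [1,2],
  ∂[1,2,3] = [2,3] − [1,3] + [1,2].
This gives a 12×6 integer matrix of rank 6; reducing to Smith normal form yields diagonal entries (1,1,1,1,1,1).

Computing H_k = (kernel of ∂_k) / (image of ∂_{k+1}):

  H_0: rank C_0 − rank ∂_1 = 6 − 5 = 1, and the invariant factors of ∂_1 are all 1, so H_0 ≅ Z.
  H_1: rank ker ∂_1 − rank ∂_2 = (12 − 5) − 6 = 1, and the invariant factors of ∂_2 are all 1, so H_1 ≅ Z.
  H_2: rank ker ∂_2 − rank ∂_3 = (6 − 6) − 0 = 0, and there is no ∂_3, so H_2 ≅ 0.

As a check, the Euler characteristic is 6 − 12 + 6 = 0, which agrees with 1 − 1 + 0 = 0.

H_0 ≅ Z,  H_1 ≅ Z,  H_2 = 0.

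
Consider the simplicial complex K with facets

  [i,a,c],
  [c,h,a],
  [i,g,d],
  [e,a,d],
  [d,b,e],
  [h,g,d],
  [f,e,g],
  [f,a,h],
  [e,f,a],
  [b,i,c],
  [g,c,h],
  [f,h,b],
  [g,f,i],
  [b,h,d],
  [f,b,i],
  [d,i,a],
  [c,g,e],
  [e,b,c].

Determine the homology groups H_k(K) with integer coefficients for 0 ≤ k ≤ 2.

H_0 ≅ Z,  H_1 ≅ Z^2,  H_2 ≅ Z.

Order the vertices as a < b < c < d < e < f < g < h < i. Listing each simplex with vertices in this order, K has dimension 2 with simplices:

  0-simplices (9): a, b, c, d, e, f, g, h, i
  1-simplices (27): ac, ad, ae, af, ah, ai, bc, bd, be, bf, bh, bi, ce, cg, ch, ci, de, dg, dh, di, ef, eg, fg, fh, fi, gh, gi
  2-simplices (18): ach, aci, ade, adi, aef, afh, bce, bci, bde, bdh, bfh, bfi, ceg, cgh, dgh, dgi, efg, fgi

giving chain groups C_0 ≅ Z^9, C_1 ≅ Z^27, C_2 ≅ Z^18.

Boundary ∂_1: C_1 → C_0 maps an edge to its endpoints' difference, ∂[p,q] = q − p. For instance
  ∂fi = i − f.
The 9×27 boundary matrix has rank 8 and Smith normal form diag(1,1,1,1,1,1,1,1).

Boundary ∂_2: C_2 → C_1 sends each 2-simplex [p,q,r] to [q,r] − [p,r] + [p,q]. For instance
  ∂bfh = fh − bh + bf,
  ∂fgi = gi − fi + fg.
This gives a 27×18 integer matrix of rank 17; reducing to Smith normal form yields diagonal entries (1,1,1,1,1,1,1,1,1,1,1,1,1,1,1,1,1).

Now H_k = ker ∂_k / im ∂_{k+1}, so:

  H_0: rank C_0 − rank ∂_1 = 9 − 8 = 1, and the invariant factors of ∂_1 are all 1, so H_0 ≅ Z.
  H_1: rank ker ∂_1 − rank ∂_2 = (27 − 8) − 17 = 2, and the invariant factors of ∂_2 are all 1, so H_1 ≅ Z^2.
  H_2: rank ker ∂_2 − rank ∂_3 = (18 − 17) − 0 = 1, and there is no ∂_3, so H_2 ≅ Z.

As a check, the Euler characteristic is 9 − 27 + 18 = 0, which agrees with 1 − 2 + 1 = 0.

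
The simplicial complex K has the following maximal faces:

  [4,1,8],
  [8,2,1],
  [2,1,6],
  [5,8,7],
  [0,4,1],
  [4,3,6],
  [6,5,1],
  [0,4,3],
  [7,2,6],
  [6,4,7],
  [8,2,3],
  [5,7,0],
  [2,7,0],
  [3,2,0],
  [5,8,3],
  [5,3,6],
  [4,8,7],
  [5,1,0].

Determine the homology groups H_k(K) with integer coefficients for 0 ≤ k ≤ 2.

Take the total order 0 < 1 < 2 < 3 < 4 < 5 < 6 < 7 < 8 on the vertex set. Then K (dimension 2) consists of the simplices:

  0-simplices (9): [0], [1], [2], [3], [4], [5], [6], [7], [8]
  1-simplices (27): (27 of them)
  2-simplices (18): [0,1,4], [0,1,5], [0,2,3], [0,2,7], [0,3,4], [0,5,7], [1,2,6], [1,2,8], [1,4,8], [1,5,6], [2,3,8], [2,6,7], [3,4,6], [3,5,6], [3,5,8], [4,6,7], [4,7,8], [5,7,8]

Hence C_0 ≅ Z^9, C_1 ≅ Z^27, C_2 ≅ Z^18.

Boundary ∂_1: C_1 → C_0 maps an edge to its endpoints' difference, ∂[p,q] = q − p.
This gives a 9×27 integer matrix of rank 8; reducing to Smith normal form yields diagonal entries (1,1,1,1,1,1,1,1).

The boundary map ∂_2: C_2 → C_1 sends each 2-simplex [p,q,r] to [q,r] − [p,r] + [p,q]. For instance
  ∂[3,5,6] = [5,6] − [3,6] + [3,5],
  ∂[1,2,6] = [2,6] − [1,6] + [1,2].
As a 27×18 matrix over Z this has rank 17, with invariant factors (1,1,1,1,1,1,1,1,1,1,1,1,1,1,1,1,1).

Computing H_k = (kernel of ∂_k) / (image of ∂_{k+1}):

  H_0: rank C_0 − rank ∂_1 = 9 − 8 = 1, and the invariant factors of ∂_1 are all 1, so H_0 ≅ Z.
  H_1: rank ker ∂_1 − rank ∂_2 = (27 − 8) − 17 = 2, and the invariant factors of ∂_2 are all 1, so H_1 ≅ Z^2.
  H_2: rank ker ∂_2 − rank ∂_3 = (18 − 17) − 0 = 1, and there is no ∂_3, so H_2 ≅ Z.

(K is a triangulation of the torus T^2.)

H_0 ≅ Z,  H_1 ≅ Z^2,  H_2 ≅ Z.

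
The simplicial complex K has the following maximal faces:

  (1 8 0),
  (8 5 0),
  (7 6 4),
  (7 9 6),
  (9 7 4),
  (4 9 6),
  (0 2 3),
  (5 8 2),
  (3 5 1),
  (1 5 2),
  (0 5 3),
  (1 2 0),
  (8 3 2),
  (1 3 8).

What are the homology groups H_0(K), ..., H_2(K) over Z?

Take the total order 0 < 1 < 2 < 3 < 4 < 5 < 6 < 7 < 8 < 9 on the vertex set. Then K (dimension 2) consists of the simplices:

  0-simplices (10): [0], [1], [2], [3], [4], [5], [6], [7], [8], [9]
  1-simplices (21): [0,1], [0,2], [0,3], [0,5], [0,8], [1,2], [1,3], [1,5], [1,8], [2,3], [2,5], [2,8], [3,5], [3,8], [4,6], [4,7], [4,9], [5,8], [6,7], [6,9], [7,9]
  2-simplices (14): [0,1,2], [0,1,8], [0,2,3], [0,3,5], [0,5,8], [1,2,5], [1,3,5], [1,3,8], [2,3,8], [2,5,8], [4,6,7], [4,6,9], [4,7,9], [6,7,9]

so the chain groups are C_0 ≅ Z^10, C_1 ≅ Z^21, C_2 ≅ Z^14.

Boundary ∂_1: C_1 → C_0 maps an edge to its endpoints' difference, ∂[p,q] = q − p. For instance
  ∂[2,3] = [3] − [2].
The resulting 10×21 matrix has rank 8, and its Smith normal form has invariant factors (1,1,1,1,1,1,1,1).

The boundary map ∂_2: C_2 → C_1 maps a triangle to the signed sum of its edges. For instance
  ∂[0,3,5] = [3,5] − [0,5] + [0,3],
  ∂[6,7,9] = [7,9] − [6,9] + [6,7].
This gives a 21×14 integer matrix of rank 13; reducing to Smith normal form yields diagonal entries (1,1,1,1,1,1,1,1,1,1,1,1,2).

Computing H_k = (kernel of ∂_k) / (image of ∂_{k+1}):

  H_0: rank C_0 − rank ∂_1 = 10 − 8 = 2, and the invariant factors of ∂_1 are all 1, so H_0 ≅ Z^2.
  H_1: rank ker ∂_1 − rank ∂_2 = (21 − 8) − 13 = 0, and ∂_2 has invariant factor 2 > 1, so H_1 ≅ Z/2Z.
  H_2: rank ker ∂_2 − rank ∂_3 = (14 − 13) − 0 = 1, and there is no ∂_3, so H_2 ≅ Z.

H_0 ≅ Z^2,  H_1 ≅ Z/2Z,  H_2 ≅ Z.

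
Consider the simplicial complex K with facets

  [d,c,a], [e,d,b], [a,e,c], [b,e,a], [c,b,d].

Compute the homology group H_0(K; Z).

H_0 = Z.

We work with the vertex ordering a < b < c < d < e. The simplices of K, each written with vertices in increasing order, are:

  0-simplices (5): a, b, c, d, e
  1-simplices (10): ab, ac, ad, ae, bc, bd, be, cd, ce, de
  2-simplices (5): abe, acd, ace, bcd, bde

so the chain groups are C_0 ≅ Z^5, C_1 ≅ Z^10, C_2 ≅ Z^5.

Boundary ∂_1: C_1 → C_0 maps an edge to its endpoints' difference, ∂[p,q] = q − p. For instance
  ∂bd = d − b.
This gives a 5×10 integer matrix of rank 4; reducing to Smith normal form yields diagonal entries (1,1,1,1).

∂_2: C_2 → C_1 maps a triangle to the signed sum of its edges. For instance
  ∂ace = ce − ae + ac,
  ∂bcd = cd − bd + bc.
The 10×5 boundary matrix has rank 5 and Smith normal form diag(1,1,1,1,1).

Reading off H_k = ker ∂_k / im ∂_{k+1}:

  H_0: rank C_0 − rank ∂_1 = 5 − 4 = 1, and the invariant factors of ∂_1 are all 1, so H_0 = Z.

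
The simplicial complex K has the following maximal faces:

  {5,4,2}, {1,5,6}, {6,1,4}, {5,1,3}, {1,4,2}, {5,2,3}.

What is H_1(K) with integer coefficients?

H_1 ≅ Z.

Take the total order 1 < 2 < 3 < 4 < 5 < 6 on the vertex set. Then K (dimension 2) consists of the simplices:

  0-simplices (6): [1], [2], [3], [4], [5], [6]
  1-simplices (12): [1,2], [1,3], [1,4], [1,5], [1,6], [2,3], [2,4], [2,5], [3,5], [4,5], [4,6], [5,6]
  2-simplices (6): [1,2,4], [1,3,5], [1,4,6], [1,5,6], [2,3,5], [2,4,5]

so the chain groups are C_0 ≅ Z^6, C_1 ≅ Z^12, C_2 ≅ Z^6.

Boundary ∂_1: C_1 → C_0 maps an edge to its endpoints' difference, ∂[p,q] = q − p.
The resulting 6×12 matrix has rank 5, and its Smith normal form has invariant factors (1,1,1,1,1).

The boundary map ∂_2: C_2 → C_1 acts by ∂[p,q,r] = [q,r] − [p,r] + [p,q]. For instance
  ∂[2,3,5] = [3,5] − [2,5] + [2,3],
  ∂[1,4,6] = [4,6] − [1,6] + [1,4].
The resulting 12×6 matrix has rank 6, and its Smith normal form has invariant factors (1,1,1,1,1,1).

Reading off H_k = ker ∂_k / im ∂_{k+1}:

  H_1: rank ker ∂_1 − rank ∂_2 = (12 − 5) − 6 = 1, and the invariant factors of ∂_2 are all 1, so H_1 = Z.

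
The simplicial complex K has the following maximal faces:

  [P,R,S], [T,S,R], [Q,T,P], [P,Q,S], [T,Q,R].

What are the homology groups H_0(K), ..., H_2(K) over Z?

H_0 = Z,  H_1 = Z,  H_2 = 0.

Fix the vertex order P < Q < R < S < T and write every simplex with vertices in increasing order. Then dim K = 2 and the simplices of K are:

  0-simplices (5): P, Q, R, S, T
  1-simplices (10): PQ, PR, PS, PT, QR, QS, QT, RS, RT, ST
  2-simplices (5): PQS, PQT, PRS, QRT, RST

so the chain groups are C_0 ≅ Z^5, C_1 ≅ Z^10, C_2 ≅ Z^5.

∂_1: C_1 → C_0 maps an edge to its endpoints' difference, ∂[p,q] = q − p. For instance
  ∂PR = R − P.
The resulting 5×10 matrix has rank 4, and its Smith normal form has invariant factors (1,1,1,1).

∂_2: C_2 → C_1 sends each 2-simplex [p,q,r] to [q,r] − [p,r] + [p,q]. For instance
  ∂PQT = QT − PT + PQ,
  ∂PRS = RS − PS + PR.
The 10×5 boundary matrix has rank 5 and Smith normal form diag(1,1,1,1,1).

Reading off H_k = ker ∂_k / im ∂_{k+1}:

  H_0: rank C_0 − rank ∂_1 = 5 − 4 = 1, and the invariant factors of ∂_1 are all 1, so H_0 = Z.
  H_1: rank ker ∂_1 − rank ∂_2 = (10 − 4) − 5 = 1, and the invariant factors of ∂_2 are all 1, so H_1 = Z.
  H_2: rank ker ∂_2 − rank ∂_3 = (5 − 5) − 0 = 0, and there is no ∂_3, so H_2 = 0.

(K is a triangulation of the Möbius band.)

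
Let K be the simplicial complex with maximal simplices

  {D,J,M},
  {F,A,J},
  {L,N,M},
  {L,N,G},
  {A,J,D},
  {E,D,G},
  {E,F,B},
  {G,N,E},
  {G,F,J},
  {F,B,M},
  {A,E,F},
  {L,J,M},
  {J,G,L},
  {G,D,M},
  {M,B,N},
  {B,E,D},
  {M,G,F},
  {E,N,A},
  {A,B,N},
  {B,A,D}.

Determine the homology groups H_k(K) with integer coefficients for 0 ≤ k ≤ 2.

We work with the vertex ordering A < B < D < E < F < G < J < L < M < N. The simplices of K, each written with vertices in increasing order, are:

  0-simplices (10): A, B, D, E, F, G, J, L, M, N
  1-simplices (30): AB, AD, AE, AF, AJ, AN, BD, BE, BF, BM, BN, DE, DG, DJ, DM, EF, EG, EN, FG, FJ, FM, GJ, GL, GM, GN, JL, JM, LM, LN, MN
  2-simplices (20): ABD, ABN, ADJ, AEF, AEN, AFJ, BDE, BEF, BFM, BMN, DEG, DGM, DJM, EGN, FGJ, FGM, GJL, GLN, JLM, LMN

giving chain groups C_0 ≅ Z^10, C_1 ≅ Z^30, C_2 ≅ Z^20.

∂_1: C_1 → C_0 maps an edge to its endpoints' difference, ∂[p,q] = q − p.
As a 10×30 matrix over Z this has rank 9, with invariant factors (1,1,1,1,1,1,1,1,1).

Boundary ∂_2: C_2 → C_1 sends each 2-simplex [p,q,r] to [q,r] − [p,r] + [p,q]. For instance
  ∂ABN = BN − AN + AB,
  ∂FGJ = GJ − FJ + FG.
The resulting 30×20 matrix has rank 20, and its Smith normal form has invariant factors (1,1,1,1,1,1,1,1,1,1,1,1,1,1,1,1,1,1,1,2).

Computing H_k = (kernel of ∂_k) / (image of ∂_{k+1}):

  H_0: rank C_0 − rank ∂_1 = 10 − 9 = 1, and the invariant factors of ∂_1 are all 1, so H_0 ≅ Z.
  H_1: rank ker ∂_1 − rank ∂_2 = (30 − 9) − 20 = 1, and ∂_2 has invariant factor 2 > 1, so H_1 ≅ Z ⊕ Z_2.
  H_2: rank ker ∂_2 − rank ∂_3 = (20 − 20) − 0 = 0, and there is no ∂_3, so H_2 ≅ 0.

H_0 ≅ Z,  H_1 ≅ Z ⊕ Z_2,  H_2 = 0.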